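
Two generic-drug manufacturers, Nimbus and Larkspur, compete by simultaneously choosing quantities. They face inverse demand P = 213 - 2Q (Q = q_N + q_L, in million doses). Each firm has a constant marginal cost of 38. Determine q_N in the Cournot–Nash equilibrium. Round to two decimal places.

A representative firm's profit is π_i = q_i(213 - 2Q) - 38q_i.
First-order condition (treating rivals' output as given): 175 - 4q_i - 2q_j = 0.
By symmetry each firm produces the same amount; substituting q_j = q_i yields q_i = 175/6.

29.17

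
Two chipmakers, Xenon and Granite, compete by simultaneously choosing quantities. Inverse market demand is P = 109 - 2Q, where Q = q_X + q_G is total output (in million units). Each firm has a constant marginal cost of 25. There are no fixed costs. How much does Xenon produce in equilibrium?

Each firm earns π_i = (109 - 2Q)q_i - 25q_i.
First-order condition (treating rivals' output as given): 84 - 4q_i - 2q_j = 0.
By symmetry each firm produces the same amount; substituting q_j = q_i yields q_i = 84/6 = 14.

14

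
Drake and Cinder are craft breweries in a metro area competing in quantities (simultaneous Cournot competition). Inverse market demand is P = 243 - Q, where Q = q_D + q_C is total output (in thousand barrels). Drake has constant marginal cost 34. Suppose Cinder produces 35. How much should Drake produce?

With the rival's output fixed at 35, Drake's profit is π_D = (243 - 35 - q_D)q_D - (34q_D) = (208 - q_D)q_D - (34q_D).
∂π_D/∂q_D = 174 - 2q_D = 0, so q_D = 87.

87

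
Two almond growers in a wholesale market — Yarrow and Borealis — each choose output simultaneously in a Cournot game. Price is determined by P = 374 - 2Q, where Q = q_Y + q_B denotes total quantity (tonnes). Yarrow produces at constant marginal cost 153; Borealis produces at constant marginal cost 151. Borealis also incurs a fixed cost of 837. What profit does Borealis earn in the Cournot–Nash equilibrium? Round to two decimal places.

Yarrow's profit: π_Y = (374 - 2Q)q_Y - (153q_Y). Setting ∂π_Y/∂q_Y = 0: 221 - 4q_Y - 2(q_B) = 0.
Borealis's profit: π_B = (374 - 2Q)q_B - (151q_B). Setting ∂π_B/∂q_B = 0: 223 - 4q_B - 2(q_Y) = 0.
Best responses: q_Y = (221 - 2q_B)/4, q_B = (223 - 2q_Y)/4.
Solving the pair: q_Y = 73/2, q_B = 75/2.
Price P = 374 - 2·74 = 226.
Borealis's profit: (226 - 151)·(75/2) - 837 = 1975.5000.

1975.50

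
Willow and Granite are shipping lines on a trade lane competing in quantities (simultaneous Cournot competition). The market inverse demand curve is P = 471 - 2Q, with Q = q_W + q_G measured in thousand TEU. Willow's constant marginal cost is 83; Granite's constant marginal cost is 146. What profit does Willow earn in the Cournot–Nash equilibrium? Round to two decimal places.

11300.06

Willow's profit: π_W = (471 - 2Q)q_W - (83q_W). Setting ∂π_W/∂q_W = 0: 388 - 4q_W - 2(q_G) = 0.
Granite's profit: π_G = (471 - 2Q)q_G - (146q_G). Setting ∂π_G/∂q_G = 0: 325 - 4q_G - 2(q_W) = 0.
Best responses: q_W = (388 - 2q_G)/4, q_G = (325 - 2q_W)/4.
Substituting one into the other gives q_W = 451/6 and q_G = 131/3.
Price P = 471 - 2·(713/6) = 700/3.
Willow's profit: (700/3 - 83)·(451/6) = 11300.0556.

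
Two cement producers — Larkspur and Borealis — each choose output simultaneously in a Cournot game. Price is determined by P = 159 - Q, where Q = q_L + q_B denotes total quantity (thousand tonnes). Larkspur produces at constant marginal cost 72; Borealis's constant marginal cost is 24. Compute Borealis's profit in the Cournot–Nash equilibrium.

Larkspur's profit: π_L = (159 - Q)q_L - (72q_L). Setting ∂π_L/∂q_L = 0: 87 - 2q_L - (q_B) = 0.
Borealis's profit: π_B = (159 - Q)q_B - (24q_B). Setting ∂π_B/∂q_B = 0: 135 - 2q_B - (q_L) = 0.
Rearranging gives the reaction functions q_L = (87 - q_B)/2 and q_B = (135 - q_L)/2.
Solving the pair: q_L = 13, q_B = 61.
Price P = 159 - 74 = 85.
Borealis's profit: (85 - 24)·61 = 3721.

3721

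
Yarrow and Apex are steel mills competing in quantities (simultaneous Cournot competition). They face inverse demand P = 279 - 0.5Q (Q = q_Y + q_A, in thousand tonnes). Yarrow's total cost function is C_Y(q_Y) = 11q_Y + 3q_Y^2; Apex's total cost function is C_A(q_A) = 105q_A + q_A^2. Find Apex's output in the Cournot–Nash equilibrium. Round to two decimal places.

52.24

Yarrow's profit: π_Y = (279 - 0.5Q)q_Y - (11q_Y + 3q_Y²). Setting ∂π_Y/∂q_Y = 0: 268 - 7q_Y - (1/2)(q_A) = 0.
Apex's first-order condition: 174 - 3q_A - (1/2)(q_Y) = 0.
So q_Y = (268 - (1/2)q_A)/7 and q_A = (174 - (1/2)q_Y)/3.
Solving the pair: q_Y = 34.5542, q_A = 52.2410.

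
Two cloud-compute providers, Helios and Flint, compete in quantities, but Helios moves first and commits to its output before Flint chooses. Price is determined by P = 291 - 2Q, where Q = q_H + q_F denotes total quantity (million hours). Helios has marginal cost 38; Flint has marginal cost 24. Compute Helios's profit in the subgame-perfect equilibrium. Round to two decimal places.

The follower Flint best-responds to any q_H: π_F = (291 - 2Q)q_F - 24q_F.
Setting the follower's marginal profit to zero, 267 - 2q_H - 4q_F = 0, i.e. q_F = (267 - 2q_H)/4.
Helios substitutes q_F(q_H) into its own profit: π_H = q_H(291 - 2q_H - (267 - 2q_H)/2) - 38q_H = (315/2 - q_H)q_H - 38q_H.
Leader FOC: 239/2 - 2q_H = 0, so q_H = 239/4.
Then q_F = (267 - 2·(239/4))/4 = 295/8.
Price P = 291 - 2·(773/8) = 391/4.
Helios's profit: (391/4 - 38)·(239/4) = 3570.0625.

3570.06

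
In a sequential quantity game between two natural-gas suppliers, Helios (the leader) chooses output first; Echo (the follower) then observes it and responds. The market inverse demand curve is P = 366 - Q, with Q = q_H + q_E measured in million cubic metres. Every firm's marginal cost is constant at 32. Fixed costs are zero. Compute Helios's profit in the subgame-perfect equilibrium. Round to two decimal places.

The follower Echo best-responds to any q_H: π_E = (366 - Q)q_E - 32q_E.
Follower FOC: 334 - q_H - 2q_E = 0, so q_E(q_H) = (334 - q_H)/2.
The leader anticipates this reaction. Substituting into P = 366 - Q gives P = 199 - (1/2)q_H, so π_H = (199 - (1/2)q_H)q_H - 32q_H.
Leader FOC: 167 - q_H = 0, so q_H = 167.
Then q_E = (334 - 167)/2 = 167/2.
Price P = 366 - 501/2 = 231/2.
Helios's profit: (231/2 - 32)·167 = 13944.5000.

13944.50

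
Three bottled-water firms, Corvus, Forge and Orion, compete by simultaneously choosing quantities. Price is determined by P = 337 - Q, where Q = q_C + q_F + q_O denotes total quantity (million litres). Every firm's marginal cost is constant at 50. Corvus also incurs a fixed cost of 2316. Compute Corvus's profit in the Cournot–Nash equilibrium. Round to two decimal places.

Each firm earns π_i = (337 - Q)q_i - 50q_i.
Setting ∂π_i/∂q_i = 0 with rivals' quantities fixed: 287 - 2q_i - Σ_{j≠i} q_j = 0.
By symmetry each firm produces the same amount; substituting Σ_{j≠i} q_j = 2q_i yields q_i = 287/4.
Price P = 337 - 861/4 = 487/4.
Corvus's profit: (487/4 - 50)·(287/4) - 2316 = 2832.0625.

2832.06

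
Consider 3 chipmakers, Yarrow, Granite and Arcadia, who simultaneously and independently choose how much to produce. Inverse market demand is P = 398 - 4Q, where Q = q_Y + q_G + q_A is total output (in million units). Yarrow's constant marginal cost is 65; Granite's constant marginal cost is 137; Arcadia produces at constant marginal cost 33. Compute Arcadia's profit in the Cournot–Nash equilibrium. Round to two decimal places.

Yarrow's profit: π_Y = (398 - 4Q)q_Y - (65q_Y). Setting ∂π_Y/∂q_Y = 0: 333 - 8q_Y - 4(q_G + q_A) = 0.
Granite's profit: π_G = (398 - 4Q)q_G - (137q_G). Setting ∂π_G/∂q_G = 0: 261 - 8q_G - 4(q_Y + q_A) = 0.
Arcadia's profit: π_A = (398 - 4Q)q_A - (33q_A). Setting ∂π_A/∂q_A = 0: 365 - 8q_A - 4(q_Y + q_G) = 0.
Adding the 3 first-order conditions: 959 − 16Q = 0, so Q = 959/16.
Back-substituting: q_Y = (333 − 959/4)/4 = 373/16, q_G = (261 − 959/4)/4 = 85/16, q_A = (365 − 959/4)/4 = 501/16.
Price P = 398 - 4·(959/16) = 633/4.
Arcadia's profit: (633/4 - 33)·(501/16) = 3921.8906.

3921.89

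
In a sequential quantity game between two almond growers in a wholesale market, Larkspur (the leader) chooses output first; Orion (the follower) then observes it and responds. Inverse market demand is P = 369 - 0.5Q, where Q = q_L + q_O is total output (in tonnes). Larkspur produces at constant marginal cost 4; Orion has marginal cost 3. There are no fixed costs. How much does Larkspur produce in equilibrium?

364

The follower Orion best-responds to any q_L: π_O = (369 - 0.5Q)q_O - 3q_O.
∂π_O/∂q_O = 366 - (1/2)q_L - q_O = 0 gives the reaction function q_O = (366 - (1/2)q_L).
The leader anticipates this reaction. Substituting into P = 369 - 0.5Q gives P = 186 - (1/4)q_L, so π_L = (186 - (1/4)q_L)q_L - 4q_L.
Maximising: ∂π_L/∂q_L = 182 - (1/2)q_L = 0, giving q_L = 364.
Then q_O = (366 - (1/2)·364) = 184.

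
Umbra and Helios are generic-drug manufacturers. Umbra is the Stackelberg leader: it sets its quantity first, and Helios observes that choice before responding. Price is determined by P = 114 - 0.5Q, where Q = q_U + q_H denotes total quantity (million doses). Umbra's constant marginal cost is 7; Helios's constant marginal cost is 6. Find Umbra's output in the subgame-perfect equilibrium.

The follower Helios best-responds to any q_U: π_H = (114 - 0.5Q)q_H - 6q_H.
Setting the follower's marginal profit to zero, 108 - (1/2)q_U - q_H = 0, i.e. q_H = (108 - (1/2)q_U).
The leader anticipates this reaction. Substituting into P = 114 - 0.5Q gives P = 60 - (1/4)q_U, so π_U = (60 - (1/4)q_U)q_U - 7q_U.
Leader FOC: 53 - (1/2)q_U = 0, so q_U = 106.
Then q_H = (108 - (1/2)·106) = 55.

106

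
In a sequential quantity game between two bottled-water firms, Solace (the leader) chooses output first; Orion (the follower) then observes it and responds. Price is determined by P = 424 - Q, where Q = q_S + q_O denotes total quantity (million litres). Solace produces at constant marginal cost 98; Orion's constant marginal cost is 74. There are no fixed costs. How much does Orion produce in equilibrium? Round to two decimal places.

99.50

The follower Orion best-responds to any q_S: π_O = (424 - Q)q_O - 74q_O.
∂π_O/∂q_O = 350 - q_S - 2q_O = 0 gives the reaction function q_O = (350 - q_S)/2.
Solace substitutes q_O(q_S) into its own profit: π_S = q_S(424 - q_S - (350 - q_S)/2) - 98q_S = (249 - (1/2)q_S)q_S - 98q_S.
Maximising: ∂π_S/∂q_S = 151 - q_S = 0, giving q_S = 151.
Then q_O = (350 - 151)/2 = 199/2.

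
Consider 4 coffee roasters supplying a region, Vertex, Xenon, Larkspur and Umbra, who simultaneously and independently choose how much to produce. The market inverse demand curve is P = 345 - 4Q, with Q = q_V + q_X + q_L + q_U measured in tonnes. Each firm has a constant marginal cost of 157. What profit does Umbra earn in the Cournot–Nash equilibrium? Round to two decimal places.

353.44

A representative firm's profit is π_i = q_i(345 - 4Q) - 157q_i.
Setting ∂π_i/∂q_i = 0 with rivals' quantities fixed: 188 - 8q_i - 4·Σ_{j≠i} q_j = 0.
By symmetry each firm produces the same amount; substituting Σ_{j≠i} q_j = 3q_i yields q_i = 188/20 = 47/5.
Price P = 345 - 4·(188/5) = 973/5.
Umbra's profit: (973/5 - 157)·(47/5) = 353.4400.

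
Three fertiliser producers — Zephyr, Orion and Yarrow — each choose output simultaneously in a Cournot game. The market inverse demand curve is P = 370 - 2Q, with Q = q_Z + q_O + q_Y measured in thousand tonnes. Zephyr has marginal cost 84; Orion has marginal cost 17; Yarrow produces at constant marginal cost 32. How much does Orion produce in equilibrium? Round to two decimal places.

Zephyr's profit: π_Z = (370 - 2Q)q_Z - (84q_Z). Setting ∂π_Z/∂q_Z = 0: 286 - 4q_Z - 2(q_O + q_Y) = 0.
Orion's first-order condition: 353 - 4q_O - 2(q_Z + q_Y) = 0.
Yarrow's first-order condition: 338 - 4q_Y - 2(q_Z + q_O) = 0.
Adding the 3 first-order conditions: 977 − 8Q = 0, so Q = 977/8.
Back-substituting: q_Z = (286 − 977/4)/2 = 167/8, q_O = (353 − 977/4)/2 = 435/8, q_Y = (338 − 977/4)/2 = 375/8.

54.38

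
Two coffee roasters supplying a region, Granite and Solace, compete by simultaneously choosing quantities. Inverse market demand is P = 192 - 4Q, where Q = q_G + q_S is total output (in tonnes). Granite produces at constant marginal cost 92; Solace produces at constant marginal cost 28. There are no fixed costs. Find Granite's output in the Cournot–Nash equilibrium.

Granite's profit: π_G = (192 - 4Q)q_G - (92q_G). Setting ∂π_G/∂q_G = 0: 100 - 8q_G - 4(q_S) = 0.
Solace's profit: π_S = (192 - 4Q)q_S - (28q_S). Setting ∂π_S/∂q_S = 0: 164 - 8q_S - 4(q_G) = 0.
Rearranging gives the reaction functions q_G = (100 - 4q_S)/8 and q_S = (164 - 4q_G)/8.
Solving the pair: q_G = 3, q_S = 19.

3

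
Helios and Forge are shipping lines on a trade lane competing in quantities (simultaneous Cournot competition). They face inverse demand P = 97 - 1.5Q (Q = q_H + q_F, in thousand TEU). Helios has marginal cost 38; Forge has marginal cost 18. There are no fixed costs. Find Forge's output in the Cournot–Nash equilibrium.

22

Helios's profit: π_H = (97 - 1.5Q)q_H - (38q_H). Setting ∂π_H/∂q_H = 0: 59 - 3q_H - (3/2)(q_F) = 0.
Forge's first-order condition: 79 - 3q_F - (3/2)(q_H) = 0.
Rearranging gives the reaction functions q_H = (59 - (3/2)q_F)/3 and q_F = (79 - (3/2)q_H)/3.
Substituting one into the other gives q_H = 26/3 and q_F = 22.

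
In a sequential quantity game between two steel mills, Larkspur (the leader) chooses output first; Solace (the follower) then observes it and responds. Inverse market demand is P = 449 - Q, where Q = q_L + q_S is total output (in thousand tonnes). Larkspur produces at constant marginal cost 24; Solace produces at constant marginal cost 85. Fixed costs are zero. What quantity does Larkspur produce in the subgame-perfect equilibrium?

Solve by backward induction. Given q_L, the follower Solace maximises π_S = (449 - q_L - q_S)q_S - 85q_S.
∂π_S/∂q_S = 364 - q_L - 2q_S = 0 gives the reaction function q_S = (364 - q_L)/2.
The leader anticipates this reaction. Substituting into P = 449 - Q gives P = 267 - (1/2)q_L, so π_L = (267 - (1/2)q_L)q_L - 24q_L.
Maximising: ∂π_L/∂q_L = 243 - q_L = 0, giving q_L = 243.
Then q_S = (364 - 243)/2 = 121/2.

243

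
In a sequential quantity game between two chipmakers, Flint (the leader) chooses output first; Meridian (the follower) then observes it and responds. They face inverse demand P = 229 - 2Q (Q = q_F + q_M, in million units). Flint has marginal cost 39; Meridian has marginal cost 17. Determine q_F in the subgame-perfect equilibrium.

42

Solve by backward induction. Given q_F, the follower Meridian maximises π_M = (229 - 2q_F - 2q_M)q_M - 17q_M.
∂π_M/∂q_M = 212 - 2q_F - 4q_M = 0 gives the reaction function q_M = (212 - 2q_F)/4.
The leader anticipates this reaction. Substituting into P = 229 - 2Q gives P = 123 - q_F, so π_F = (123 - q_F)q_F - 39q_F.
Maximising: ∂π_F/∂q_F = 84 - 2q_F = 0, giving q_F = 42.
Then q_M = (212 - 2·42)/4 = 32.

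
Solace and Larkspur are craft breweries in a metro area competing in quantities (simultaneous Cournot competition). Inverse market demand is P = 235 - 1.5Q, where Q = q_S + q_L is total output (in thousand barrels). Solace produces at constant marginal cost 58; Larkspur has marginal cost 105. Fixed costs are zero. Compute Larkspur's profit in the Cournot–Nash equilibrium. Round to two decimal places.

Solace's profit: π_S = (235 - 1.5Q)q_S - (58q_S). Setting ∂π_S/∂q_S = 0: 177 - 3q_S - (3/2)(q_L) = 0.
Larkspur's first-order condition: 130 - 3q_L - (3/2)(q_S) = 0.
Best responses: q_S = (177 - (3/2)q_L)/3, q_L = (130 - (3/2)q_S)/3.
Solving the pair: q_S = 448/9, q_L = 166/9.
Price P = 235 - (3/2)·(614/9) = 398/3.
Larkspur's profit: (398/3 - 105)·(166/9) = 510.2963.

510.30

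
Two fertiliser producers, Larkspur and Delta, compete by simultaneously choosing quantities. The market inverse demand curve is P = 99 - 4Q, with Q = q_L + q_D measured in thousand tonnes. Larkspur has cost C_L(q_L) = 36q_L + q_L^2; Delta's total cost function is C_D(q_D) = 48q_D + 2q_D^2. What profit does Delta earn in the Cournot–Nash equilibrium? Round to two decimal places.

36.93

Larkspur's profit: π_L = (99 - 4Q)q_L - (36q_L + q_L²). Setting ∂π_L/∂q_L = 0: 63 - 10q_L - 4(q_D) = 0.
Delta's profit: π_D = (99 - 4Q)q_D - (48q_D + 2q_D²). Setting ∂π_D/∂q_D = 0: 51 - 12q_D - 4(q_L) = 0.
Best responses: q_L = (63 - 4q_D)/10, q_D = (51 - 4q_L)/12.
Solving the pair: q_L = 69/13, q_D = 129/52.
Price P = 99 - 4·(405/52) = 882/13.
Delta's profit: (882/13)·(129/52) - 48·(129/52) - 2(129/52)² = 36.9253.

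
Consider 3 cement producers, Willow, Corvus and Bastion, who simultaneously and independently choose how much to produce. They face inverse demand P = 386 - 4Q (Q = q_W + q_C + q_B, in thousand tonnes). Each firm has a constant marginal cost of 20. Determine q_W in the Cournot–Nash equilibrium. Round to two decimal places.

A representative firm's profit is π_i = q_i(386 - 4Q) - 20q_i.
First-order condition (treating rivals' output as given): 366 - 8q_i - 4·Σ_{j≠i} q_j = 0.
By symmetry each firm produces the same amount; substituting Σ_{j≠i} q_j = 2q_i yields q_i = 366/16 = 183/8.

22.88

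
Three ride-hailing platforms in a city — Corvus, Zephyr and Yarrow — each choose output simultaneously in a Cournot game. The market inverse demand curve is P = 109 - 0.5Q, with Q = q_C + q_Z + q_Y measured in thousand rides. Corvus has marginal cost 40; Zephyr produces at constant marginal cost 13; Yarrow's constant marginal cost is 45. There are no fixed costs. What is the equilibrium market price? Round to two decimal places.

51.75

Corvus's profit: π_C = (109 - 0.5Q)q_C - (40q_C). Setting ∂π_C/∂q_C = 0: 69 - q_C - (1/2)(q_Z + q_Y) = 0.
Zephyr's profit: π_Z = (109 - 0.5Q)q_Z - (13q_Z). Setting ∂π_Z/∂q_Z = 0: 96 - q_Z - (1/2)(q_C + q_Y) = 0.
Yarrow's profit: π_Y = (109 - 0.5Q)q_Y - (45q_Y). Setting ∂π_Y/∂q_Y = 0: 64 - q_Y - (1/2)(q_C + q_Z) = 0.
Summing all 3 equations gives 229 − 2Q = 0, hence Q = 229/2.
Back-substituting: q_C = (69 − 229/4)/(1/2) = 47/2, q_Z = (96 − 229/4)/(1/2) = 155/2, q_Y = (64 − 229/4)/(1/2) = 27/2.
Total output Q = 229/2, so price P = 109 - (1/2)·(229/2) = 207/4.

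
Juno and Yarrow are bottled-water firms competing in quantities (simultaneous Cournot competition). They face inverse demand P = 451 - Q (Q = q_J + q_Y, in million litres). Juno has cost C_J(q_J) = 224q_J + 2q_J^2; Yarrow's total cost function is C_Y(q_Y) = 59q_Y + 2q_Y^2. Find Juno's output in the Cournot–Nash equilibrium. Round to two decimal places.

Juno's profit: π_J = (451 - Q)q_J - (224q_J + 2q_J²). Setting ∂π_J/∂q_J = 0: 227 - 6q_J - (q_Y) = 0.
Yarrow's profit: π_Y = (451 - Q)q_Y - (59q_Y + 2q_Y²). Setting ∂π_Y/∂q_Y = 0: 392 - 6q_Y - (q_J) = 0.
Best responses: q_J = (227 - q_Y)/6, q_Y = (392 - q_J)/6.
Substituting one into the other gives q_J = 194/7 and q_Y = 425/7.

27.71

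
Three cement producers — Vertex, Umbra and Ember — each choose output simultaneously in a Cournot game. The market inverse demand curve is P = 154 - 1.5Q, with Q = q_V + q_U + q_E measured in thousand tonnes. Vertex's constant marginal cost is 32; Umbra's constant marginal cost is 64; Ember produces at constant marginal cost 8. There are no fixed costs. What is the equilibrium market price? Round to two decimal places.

64.50

Vertex's profit: π_V = (154 - 1.5Q)q_V - (32q_V). Setting ∂π_V/∂q_V = 0: 122 - 3q_V - (3/2)(q_U + q_E) = 0.
Umbra's first-order condition: 90 - 3q_U - (3/2)(q_V + q_E) = 0.
Ember's first-order condition: 146 - 3q_E - (3/2)(q_V + q_U) = 0.
Summing all 3 equations gives 358 − 6Q = 0, hence Q = 179/3.
Back-substituting: q_V = (122 − 179/2)/(3/2) = 65/3, q_U = (90 − 179/2)/(3/2) = 1/3, q_E = (146 − 179/2)/(3/2) = 113/3.
Total output Q = 179/3, so price P = 154 - (3/2)·(179/3) = 129/2.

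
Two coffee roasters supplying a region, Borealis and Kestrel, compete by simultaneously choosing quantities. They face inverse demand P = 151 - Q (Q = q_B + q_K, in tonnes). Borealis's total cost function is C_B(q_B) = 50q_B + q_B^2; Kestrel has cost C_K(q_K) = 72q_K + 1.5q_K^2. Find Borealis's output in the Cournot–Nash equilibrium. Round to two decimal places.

22.42

Borealis's profit: π_B = (151 - Q)q_B - (50q_B + q_B²). Setting ∂π_B/∂q_B = 0: 101 - 4q_B - (q_K) = 0.
Kestrel's first-order condition: 79 - 5q_K - (q_B) = 0.
So q_B = (101 - q_K)/4 and q_K = (79 - q_B)/5.
Substituting one into the other gives q_B = 426/19 and q_K = 215/19.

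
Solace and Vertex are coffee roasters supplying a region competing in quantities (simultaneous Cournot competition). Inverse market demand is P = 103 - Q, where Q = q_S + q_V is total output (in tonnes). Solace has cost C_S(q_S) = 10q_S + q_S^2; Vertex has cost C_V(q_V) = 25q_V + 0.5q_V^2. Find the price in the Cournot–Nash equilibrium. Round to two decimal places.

64.82

Solace's profit: π_S = (103 - Q)q_S - (10q_S + q_S²). Setting ∂π_S/∂q_S = 0: 93 - 4q_S - (q_V) = 0.
Vertex's profit: π_V = (103 - Q)q_V - (25q_V + (1/2)q_V²). Setting ∂π_V/∂q_V = 0: 78 - 3q_V - (q_S) = 0.
Best responses: q_S = (93 - q_V)/4, q_V = (78 - q_S)/3.
Substituting one into the other gives q_S = 201/11 and q_V = 219/11.
Total output Q = 420/11, so price P = 103 - 420/11 = 713/11.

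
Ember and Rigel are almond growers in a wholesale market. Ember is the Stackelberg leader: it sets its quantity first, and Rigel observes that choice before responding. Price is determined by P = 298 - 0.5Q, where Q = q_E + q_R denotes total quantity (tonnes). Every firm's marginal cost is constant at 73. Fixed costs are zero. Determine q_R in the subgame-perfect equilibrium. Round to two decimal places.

Solve by backward induction. Given q_E, the follower Rigel maximises π_R = (298 - (1/2)q_E - (1/2)q_R)q_R - 73q_R.
∂π_R/∂q_R = 225 - (1/2)q_E - q_R = 0 gives the reaction function q_R = (225 - (1/2)q_E).
Ember substitutes q_R(q_E) into its own profit: π_E = q_E(298 - (1/2)q_E - (225 - (1/2)q_E)/2) - 73q_E = (371/2 - (1/4)q_E)q_E - 73q_E.
The leader's first-order condition 225/2 - (1/2)q_E = 0 yields q_E = 225.
Then q_R = (225 - (1/2)·225) = 225/2.

112.50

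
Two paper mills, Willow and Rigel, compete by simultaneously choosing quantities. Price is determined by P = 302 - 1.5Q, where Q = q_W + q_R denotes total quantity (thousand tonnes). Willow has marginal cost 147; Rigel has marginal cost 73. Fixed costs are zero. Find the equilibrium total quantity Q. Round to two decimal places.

Willow's profit: π_W = (302 - 1.5Q)q_W - (147q_W). Setting ∂π_W/∂q_W = 0: 155 - 3q_W - (3/2)(q_R) = 0.
Rigel's profit: π_R = (302 - 1.5Q)q_R - (73q_R). Setting ∂π_R/∂q_R = 0: 229 - 3q_R - (3/2)(q_W) = 0.
Rearranging gives the reaction functions q_W = (155 - (3/2)q_R)/3 and q_R = (229 - (3/2)q_W)/3.
Substituting one into the other gives q_W = 18 and q_R = 202/3.
Total output Q = 18 + 202/3 = 256/3.

85.33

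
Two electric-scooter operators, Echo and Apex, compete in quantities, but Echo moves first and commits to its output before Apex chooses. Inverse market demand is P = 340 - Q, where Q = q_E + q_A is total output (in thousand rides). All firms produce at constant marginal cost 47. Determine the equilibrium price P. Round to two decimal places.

Solve by backward induction. Given q_E, the follower Apex maximises π_A = (340 - q_E - q_A)q_A - 47q_A.
∂π_A/∂q_A = 293 - q_E - 2q_A = 0 gives the reaction function q_A = (293 - q_E)/2.
Echo substitutes q_A(q_E) into its own profit: π_E = q_E(340 - q_E - (293 - q_E)/2) - 47q_E = (387/2 - (1/2)q_E)q_E - 47q_E.
The leader's first-order condition 293/2 - q_E = 0 yields q_E = 293/2.
Then q_A = (293 - 293/2)/2 = 293/4.
Total output Q = 879/4, so price P = 340 - 879/4 = 481/4.

120.25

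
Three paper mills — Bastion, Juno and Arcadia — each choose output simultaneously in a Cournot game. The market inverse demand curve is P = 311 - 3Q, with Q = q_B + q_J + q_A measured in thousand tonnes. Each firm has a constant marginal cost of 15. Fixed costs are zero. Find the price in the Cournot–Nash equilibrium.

89

A representative firm's profit is π_i = q_i(311 - 3Q) - 15q_i.
Setting ∂π_i/∂q_i = 0 with rivals' quantities fixed: 296 - 6q_i - 3·Σ_{j≠i} q_j = 0.
With identical firms every q_j equals q_i, so Σ_{j≠i} q_j = 2q_i and 296 = 12q_i, giving q_i = 74/3.
Total output Q = 74, so price P = 311 - 3·74 = 89.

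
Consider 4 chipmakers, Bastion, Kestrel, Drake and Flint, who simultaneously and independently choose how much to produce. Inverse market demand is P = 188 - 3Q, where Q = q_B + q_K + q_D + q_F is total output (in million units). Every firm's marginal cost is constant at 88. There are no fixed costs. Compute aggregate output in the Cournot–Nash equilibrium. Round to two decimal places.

Each firm earns π_i = (188 - 3Q)q_i - 88q_i.
Setting ∂π_i/∂q_i = 0 with rivals' quantities fixed: 100 - 6q_i - 3·Σ_{j≠i} q_j = 0.
With identical firms every q_j equals q_i, so Σ_{j≠i} q_j = 3q_i and 100 = 15q_i, giving q_i = 20/3.
Total output Q = 20/3 + 20/3 + 20/3 + 20/3 = 80/3.

26.67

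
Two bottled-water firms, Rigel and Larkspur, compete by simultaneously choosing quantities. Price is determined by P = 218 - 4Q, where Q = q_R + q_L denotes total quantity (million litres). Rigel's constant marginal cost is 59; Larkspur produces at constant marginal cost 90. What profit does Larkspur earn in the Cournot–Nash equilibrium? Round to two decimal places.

261.36

Rigel's profit: π_R = (218 - 4Q)q_R - (59q_R). Setting ∂π_R/∂q_R = 0: 159 - 8q_R - 4(q_L) = 0.
Larkspur's profit: π_L = (218 - 4Q)q_L - (90q_L). Setting ∂π_L/∂q_L = 0: 128 - 8q_L - 4(q_R) = 0.
Best responses: q_R = (159 - 4q_L)/8, q_L = (128 - 4q_R)/8.
Solving the pair: q_R = 95/6, q_L = 97/12.
Price P = 218 - 4·(287/12) = 367/3.
Larkspur's profit: (367/3 - 90)·(97/12) = 261.3611.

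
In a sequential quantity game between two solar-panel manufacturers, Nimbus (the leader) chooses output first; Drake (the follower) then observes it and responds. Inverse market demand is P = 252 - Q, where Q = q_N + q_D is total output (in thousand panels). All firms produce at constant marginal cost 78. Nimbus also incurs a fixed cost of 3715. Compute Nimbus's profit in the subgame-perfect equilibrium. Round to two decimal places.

Solve by backward induction. Given q_N, the follower Drake maximises π_D = (252 - q_N - q_D)q_D - 78q_D.
Follower FOC: 174 - q_N - 2q_D = 0, so q_D(q_N) = (174 - q_N)/2.
The leader anticipates this reaction. Substituting into P = 252 - Q gives P = 165 - (1/2)q_N, so π_N = (165 - (1/2)q_N)q_N - 78q_N.
Maximising: ∂π_N/∂q_N = 87 - q_N = 0, giving q_N = 87.
Then q_D = (174 - 87)/2 = 87/2.
Price P = 252 - 261/2 = 243/2.
Nimbus's profit: (243/2 - 78)·87 - 3715 = 139/2.

69.50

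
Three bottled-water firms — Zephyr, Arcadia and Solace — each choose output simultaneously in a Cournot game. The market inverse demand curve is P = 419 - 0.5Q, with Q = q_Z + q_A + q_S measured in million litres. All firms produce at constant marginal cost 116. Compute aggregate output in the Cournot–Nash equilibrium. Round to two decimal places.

A representative firm's profit is π_i = q_i(419 - 0.5Q) - 116q_i.
First-order condition (treating rivals' output as given): 303 - q_i - (1/2)·Σ_{j≠i} q_j = 0.
By symmetry each firm produces the same amount; substituting Σ_{j≠i} q_j = 2q_i yields q_i = 303/2.
Total output Q = 303/2 + 303/2 + 303/2 = 909/2.

454.50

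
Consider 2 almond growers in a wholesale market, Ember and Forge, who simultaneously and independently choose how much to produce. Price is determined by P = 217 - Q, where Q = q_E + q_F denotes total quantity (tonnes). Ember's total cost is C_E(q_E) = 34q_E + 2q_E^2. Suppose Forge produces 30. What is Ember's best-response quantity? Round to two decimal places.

25.50

With the rival's output fixed at 30, Ember's profit is π_E = (217 - 30 - q_E)q_E - (34q_E + 2q_E²) = (187 - q_E)q_E - (34q_E + 2q_E²).
∂π_E/∂q_E = 153 - 6q_E = 0, so q_E = 51/2.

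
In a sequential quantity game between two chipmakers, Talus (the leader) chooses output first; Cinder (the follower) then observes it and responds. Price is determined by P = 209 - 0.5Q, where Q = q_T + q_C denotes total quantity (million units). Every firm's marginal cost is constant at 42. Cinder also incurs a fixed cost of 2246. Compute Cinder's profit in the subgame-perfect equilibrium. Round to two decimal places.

1240.13

The follower Cinder best-responds to any q_T: π_C = (209 - 0.5Q)q_C - 42q_C.
Follower FOC: 167 - (1/2)q_T - q_C = 0, so q_C(q_T) = (167 - (1/2)q_T).
Talus substitutes q_C(q_T) into its own profit: π_T = q_T(209 - (1/2)q_T - (167 - (1/2)q_T)/2) - 42q_T = (251/2 - (1/4)q_T)q_T - 42q_T.
The leader's first-order condition 167/2 - (1/2)q_T = 0 yields q_T = 167.
Then q_C = (167 - (1/2)·167) = 167/2.
Price P = 209 - (1/2)·(501/2) = 335/4.
Cinder's profit: (335/4 - 42)·(167/2) - 2246 = 1240.1250.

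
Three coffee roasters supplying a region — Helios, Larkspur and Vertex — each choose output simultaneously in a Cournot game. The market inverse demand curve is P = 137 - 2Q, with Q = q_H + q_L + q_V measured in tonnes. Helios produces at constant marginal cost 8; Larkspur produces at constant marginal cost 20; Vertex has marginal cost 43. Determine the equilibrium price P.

Helios's profit: π_H = (137 - 2Q)q_H - (8q_H). Setting ∂π_H/∂q_H = 0: 129 - 4q_H - 2(q_L + q_V) = 0.
Larkspur's first-order condition: 117 - 4q_L - 2(q_H + q_V) = 0.
Vertex's profit: π_V = (137 - 2Q)q_V - (43q_V). Setting ∂π_V/∂q_V = 0: 94 - 4q_V - 2(q_H + q_L) = 0.
Adding the 3 conditions: 340 − 4Q − 4Q = 0, i.e. Q = 85/2.
Back-substituting: q_H = (129 − 85)/2 = 22, q_L = (117 − 85)/2 = 16, q_V = (94 − 85)/2 = 9/2.
Total output Q = 85/2, so price P = 137 - 2·(85/2) = 52.

52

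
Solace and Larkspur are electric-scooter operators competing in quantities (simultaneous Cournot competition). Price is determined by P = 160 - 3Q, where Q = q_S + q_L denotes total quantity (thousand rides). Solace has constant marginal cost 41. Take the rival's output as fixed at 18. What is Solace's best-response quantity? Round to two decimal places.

With the rival's output fixed at 18, Solace's profit is π_S = (160 - 3·18 - 3q_S)q_S - (41q_S) = (106 - 3q_S)q_S - (41q_S).
∂π_S/∂q_S = 65 - 6q_S = 0, so q_S = 65/6.

10.83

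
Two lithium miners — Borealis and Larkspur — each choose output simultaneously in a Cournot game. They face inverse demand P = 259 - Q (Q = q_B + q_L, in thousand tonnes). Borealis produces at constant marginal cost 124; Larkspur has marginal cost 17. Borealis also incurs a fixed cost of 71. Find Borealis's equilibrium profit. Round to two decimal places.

Borealis's profit: π_B = (259 - Q)q_B - (124q_B). Setting ∂π_B/∂q_B = 0: 135 - 2q_B - (q_L) = 0.
Larkspur's profit: π_L = (259 - Q)q_L - (17q_L). Setting ∂π_L/∂q_L = 0: 242 - 2q_L - (q_B) = 0.
Best responses: q_B = (135 - q_L)/2, q_L = (242 - q_B)/2.
Solving the pair: q_B = 28/3, q_L = 349/3.
Price P = 259 - 377/3 = 400/3.
Borealis's profit: (400/3 - 124)·(28/3) - 71 = 145/9.

16.11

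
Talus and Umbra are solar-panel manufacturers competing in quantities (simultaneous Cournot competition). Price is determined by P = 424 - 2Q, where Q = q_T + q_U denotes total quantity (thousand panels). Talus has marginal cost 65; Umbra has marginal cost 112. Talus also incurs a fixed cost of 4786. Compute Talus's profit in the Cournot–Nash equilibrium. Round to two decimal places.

Talus's profit: π_T = (424 - 2Q)q_T - (65q_T). Setting ∂π_T/∂q_T = 0: 359 - 4q_T - 2(q_U) = 0.
Umbra's first-order condition: 312 - 4q_U - 2(q_T) = 0.
Rearranging gives the reaction functions q_T = (359 - 2q_U)/4 and q_U = (312 - 2q_T)/4.
Solving the pair: q_T = 203/3, q_U = 265/6.
Price P = 424 - 2·(671/6) = 601/3.
Talus's profit: (601/3 - 65)·(203/3) - 4786 = 4371.5556.

4371.56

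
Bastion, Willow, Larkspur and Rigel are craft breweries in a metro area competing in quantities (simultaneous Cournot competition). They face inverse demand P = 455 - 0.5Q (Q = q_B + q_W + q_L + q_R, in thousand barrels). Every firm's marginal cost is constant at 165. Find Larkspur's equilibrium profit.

Each firm earns π_i = (455 - 0.5Q)q_i - 165q_i.
Setting ∂π_i/∂q_i = 0 with rivals' quantities fixed: 290 - q_i - (1/2)·Σ_{j≠i} q_j = 0.
With identical firms every q_j equals q_i, so Σ_{j≠i} q_j = 3q_i and 290 = (5/2)q_i, giving q_i = 116.
Price P = 455 - (1/2)·464 = 223.
Larkspur's profit: (223 - 165)·116 = 6728.

6728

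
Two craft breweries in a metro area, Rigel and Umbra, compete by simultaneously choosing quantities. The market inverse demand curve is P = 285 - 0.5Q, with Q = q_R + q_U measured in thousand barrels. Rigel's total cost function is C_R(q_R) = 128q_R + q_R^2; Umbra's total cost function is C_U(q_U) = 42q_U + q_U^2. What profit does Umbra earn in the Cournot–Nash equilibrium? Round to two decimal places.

8290.29

Rigel's profit: π_R = (285 - 0.5Q)q_R - (128q_R + q_R²). Setting ∂π_R/∂q_R = 0: 157 - 3q_R - (1/2)(q_U) = 0.
Umbra's profit: π_U = (285 - 0.5Q)q_U - (42q_U + q_U²). Setting ∂π_U/∂q_U = 0: 243 - 3q_U - (1/2)(q_R) = 0.
So q_R = (157 - (1/2)q_U)/3 and q_U = (243 - (1/2)q_R)/3.
Solving the pair: q_R = 1398/35, q_U = 74.3429.
Price P = 285 - (1/2)·(800/7) = 1595/7.
Umbra's profit: (1595/7)·74.3429 - 42·74.3429 - 74.3429² = 8290.2906.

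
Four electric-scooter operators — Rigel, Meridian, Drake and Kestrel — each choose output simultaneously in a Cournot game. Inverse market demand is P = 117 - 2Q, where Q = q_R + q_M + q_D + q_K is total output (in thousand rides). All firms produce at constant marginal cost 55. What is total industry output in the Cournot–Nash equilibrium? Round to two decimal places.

Each firm earns π_i = (117 - 2Q)q_i - 55q_i.
Setting ∂π_i/∂q_i = 0 with rivals' quantities fixed: 62 - 4q_i - 2·Σ_{j≠i} q_j = 0.
By symmetry each firm produces the same amount; substituting Σ_{j≠i} q_j = 3q_i yields q_i = 62/10 = 31/5.
Total output Q = 31/5 + 31/5 + 31/5 + 31/5 = 124/5.

24.80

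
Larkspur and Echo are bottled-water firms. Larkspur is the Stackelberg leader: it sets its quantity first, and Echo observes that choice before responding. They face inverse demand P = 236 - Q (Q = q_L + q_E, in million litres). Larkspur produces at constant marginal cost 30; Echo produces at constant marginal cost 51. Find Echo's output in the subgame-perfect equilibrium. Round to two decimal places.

Solve by backward induction. Given q_L, the follower Echo maximises π_E = (236 - q_L - q_E)q_E - 51q_E.
Setting the follower's marginal profit to zero, 185 - q_L - 2q_E = 0, i.e. q_E = (185 - q_L)/2.
The leader anticipates this reaction. Substituting into P = 236 - Q gives P = 287/2 - (1/2)q_L, so π_L = (287/2 - (1/2)q_L)q_L - 30q_L.
Leader FOC: 227/2 - q_L = 0, so q_L = 227/2.
Then q_E = (185 - 227/2)/2 = 143/4.

35.75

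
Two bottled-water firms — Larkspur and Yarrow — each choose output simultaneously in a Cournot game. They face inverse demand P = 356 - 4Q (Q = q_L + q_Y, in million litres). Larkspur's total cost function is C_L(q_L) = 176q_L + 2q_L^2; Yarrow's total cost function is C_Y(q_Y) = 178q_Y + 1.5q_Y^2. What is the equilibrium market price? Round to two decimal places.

263.45

Larkspur's profit: π_L = (356 - 4Q)q_L - (176q_L + 2q_L²). Setting ∂π_L/∂q_L = 0: 180 - 12q_L - 4(q_Y) = 0.
Yarrow's profit: π_Y = (356 - 4Q)q_Y - (178q_Y + (3/2)q_Y²). Setting ∂π_Y/∂q_Y = 0: 178 - 11q_Y - 4(q_L) = 0.
Best responses: q_L = (180 - 4q_Y)/12, q_Y = (178 - 4q_L)/11.
Solving the pair: q_L = 317/29, q_Y = 354/29.
Total output Q = 671/29, so price P = 356 - 4·(671/29) = 263.4483.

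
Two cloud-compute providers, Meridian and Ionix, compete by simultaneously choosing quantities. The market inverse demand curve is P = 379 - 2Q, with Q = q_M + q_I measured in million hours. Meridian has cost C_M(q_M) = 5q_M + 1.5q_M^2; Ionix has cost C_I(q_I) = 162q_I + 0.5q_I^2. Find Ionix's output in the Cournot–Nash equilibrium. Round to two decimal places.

24.87

Meridian's profit: π_M = (379 - 2Q)q_M - (5q_M + (3/2)q_M²). Setting ∂π_M/∂q_M = 0: 374 - 7q_M - 2(q_I) = 0.
Ionix's first-order condition: 217 - 5q_I - 2(q_M) = 0.
Best responses: q_M = (374 - 2q_I)/7, q_I = (217 - 2q_M)/5.
Solving the pair: q_M = 1436/31, q_I = 771/31.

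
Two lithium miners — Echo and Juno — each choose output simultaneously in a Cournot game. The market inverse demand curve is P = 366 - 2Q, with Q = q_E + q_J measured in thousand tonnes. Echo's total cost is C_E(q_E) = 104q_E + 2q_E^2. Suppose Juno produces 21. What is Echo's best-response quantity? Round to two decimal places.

27.50

With the rival's output fixed at 21, Echo's profit is π_E = (366 - 2·21 - 2q_E)q_E - (104q_E + 2q_E²) = (324 - 2q_E)q_E - (104q_E + 2q_E²).
∂π_E/∂q_E = 220 - 8q_E = 0, so q_E = 55/2.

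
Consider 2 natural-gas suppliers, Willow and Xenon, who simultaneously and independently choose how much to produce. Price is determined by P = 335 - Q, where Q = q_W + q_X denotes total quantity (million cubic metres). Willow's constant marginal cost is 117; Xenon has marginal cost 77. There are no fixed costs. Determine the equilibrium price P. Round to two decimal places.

Willow's profit: π_W = (335 - Q)q_W - (117q_W). Setting ∂π_W/∂q_W = 0: 218 - 2q_W - (q_X) = 0.
Xenon's profit: π_X = (335 - Q)q_X - (77q_X). Setting ∂π_X/∂q_X = 0: 258 - 2q_X - (q_W) = 0.
So q_W = (218 - q_X)/2 and q_X = (258 - q_W)/2.
Solving the pair: q_W = 178/3, q_X = 298/3.
Total output Q = 476/3, so price P = 335 - 476/3 = 529/3.

176.33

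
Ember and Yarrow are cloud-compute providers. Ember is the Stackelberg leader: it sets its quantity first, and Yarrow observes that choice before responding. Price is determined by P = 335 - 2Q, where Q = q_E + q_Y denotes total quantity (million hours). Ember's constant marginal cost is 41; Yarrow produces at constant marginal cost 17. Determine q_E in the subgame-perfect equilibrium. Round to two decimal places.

Solve by backward induction. Given q_E, the follower Yarrow maximises π_Y = (335 - 2q_E - 2q_Y)q_Y - 17q_Y.
Follower FOC: 318 - 2q_E - 4q_Y = 0, so q_Y(q_E) = (318 - 2q_E)/4.
Ember substitutes q_Y(q_E) into its own profit: π_E = q_E(335 - 2q_E - (318 - 2q_E)/2) - 41q_E = (176 - q_E)q_E - 41q_E.
The leader's first-order condition 135 - 2q_E = 0 yields q_E = 135/2.
Then q_Y = (318 - 2·(135/2))/4 = 183/4.

67.50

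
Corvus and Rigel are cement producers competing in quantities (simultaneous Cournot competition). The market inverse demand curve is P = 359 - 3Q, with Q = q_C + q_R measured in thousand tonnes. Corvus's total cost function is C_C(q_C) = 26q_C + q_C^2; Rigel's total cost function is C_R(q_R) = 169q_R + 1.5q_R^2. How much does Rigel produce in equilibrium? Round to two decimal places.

Corvus's profit: π_C = (359 - 3Q)q_C - (26q_C + q_C²). Setting ∂π_C/∂q_C = 0: 333 - 8q_C - 3(q_R) = 0.
Rigel's first-order condition: 190 - 9q_R - 3(q_C) = 0.
Rearranging gives the reaction functions q_C = (333 - 3q_R)/8 and q_R = (190 - 3q_C)/9.
Substituting one into the other gives q_C = 809/21 and q_R = 521/63.

8.27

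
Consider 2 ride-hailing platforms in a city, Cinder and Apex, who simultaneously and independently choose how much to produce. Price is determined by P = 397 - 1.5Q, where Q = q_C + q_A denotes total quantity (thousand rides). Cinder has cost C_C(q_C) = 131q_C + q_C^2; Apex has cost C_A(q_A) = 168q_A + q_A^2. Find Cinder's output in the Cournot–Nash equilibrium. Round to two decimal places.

43.36

Cinder's profit: π_C = (397 - 1.5Q)q_C - (131q_C + q_C²). Setting ∂π_C/∂q_C = 0: 266 - 5q_C - (3/2)(q_A) = 0.
Apex's first-order condition: 229 - 5q_A - (3/2)(q_C) = 0.
Best responses: q_C = (266 - (3/2)q_A)/5, q_A = (229 - (3/2)q_C)/5.
Substituting one into the other gives q_C = 43.3626 and q_A = 32.7912.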